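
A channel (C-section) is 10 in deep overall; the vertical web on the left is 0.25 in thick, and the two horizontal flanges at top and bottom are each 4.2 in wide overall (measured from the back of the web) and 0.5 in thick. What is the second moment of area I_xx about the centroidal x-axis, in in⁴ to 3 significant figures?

I_xx ≈ 110 in⁴

Break the section into simple shapes (no overlaps), measuring from the bottom-left corner of the bounding box.
Web: 0.25 × 10, A = 2.5 in², y = 5 in, Ī = 20.833 in⁴.
Top flange (beyond web): 3.95 × 0.5, A = 1.975 in², y = 9.75 in, Ī = 0.041146 in⁴.
Bottom flange (beyond web): 3.95 × 0.5, A = 1.975 in², y = 0.25 in, Ī = 0.041146 in⁴.
By symmetry the centroid is at mid-height, ȳ = 5 in.
Transfer each piece to the centroidal x-axis using Ī + A·d² with d = y − 5:
  web: d = 0 in → contributes +20.833 in⁴
  top flange (beyond web): d = 4.75 in → contributes +44.602 in⁴
  bottom flange (beyond web): d = -4.75 in → contributes +44.602 in⁴
Total I = 110.04 in⁴.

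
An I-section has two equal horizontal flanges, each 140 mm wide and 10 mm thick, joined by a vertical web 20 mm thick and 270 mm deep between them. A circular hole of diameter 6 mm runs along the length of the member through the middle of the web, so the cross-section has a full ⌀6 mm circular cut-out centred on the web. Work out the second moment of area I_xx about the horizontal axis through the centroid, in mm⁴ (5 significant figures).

I_xx ≈ 8.7708 × 10⁷ mm⁴

Split into non-overlapping primitives; take the origin at the lower-left of the bounding box.
Bottom flange: 140 × 10, A = 1 400 mm², y = 5 mm, Ī = 11666.67 mm⁴.
Web: 20 × 270, A = 5 400 mm², y = 145 mm, Ī = 32 805 000 mm⁴.
Top flange: 140 × 10, A = 1 400 mm², y = 285 mm, Ī = 11666.67 mm⁴.
Hole (subtracted): ⌀6, A = 28.27433 mm², y = 145 mm, Ī = 63.61725 mm⁴.
By symmetry the centroid is at mid-height, ȳ = 145 mm.
Transfer each piece to the horizontal axis through the centroid using Ī + A·d² with d = y − 145:
  bottom flange: d = -140 mm → contributes +27 451 667 mm⁴
  web: d = 0 mm → contributes +32 805 000 mm⁴
  top flange: d = 140 mm → contributes +27 451 667 mm⁴
  hole: d = 0 mm → contributes −63.61725 mm⁴
Total I = 87 708 270 mm⁴.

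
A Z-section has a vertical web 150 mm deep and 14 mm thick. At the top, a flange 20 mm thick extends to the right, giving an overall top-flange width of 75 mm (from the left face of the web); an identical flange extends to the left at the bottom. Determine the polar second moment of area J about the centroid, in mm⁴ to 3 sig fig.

J ≈ 1.85 × 10⁷ mm⁴

Decompose the section into non-overlapping parts with the origin at the bottom-left of its bounding rectangle.
Web: 14 × 150, A = 2 100 mm², y = 75 mm, Ī = 3 937 500 mm⁴.
Top flange (beyond web): 61 × 20, A = 1 220 mm², y = 140 mm, Ī = 40 667 mm⁴.
Bottom flange (beyond web): 61 × 20, A = 1 220 mm², y = 10 mm, Ī = 40 667 mm⁴.
Centroid: ȳ = ΣA·y / ΣA = 75 mm.
Transfer each piece to the centroidal x-axis using Ī + A·d² with d = y − 75:
  web: d = 0 mm → contributes +3 937 500 mm⁴
  top flange (beyond web): d = 65 mm → contributes +5 195 167 mm⁴
  bottom flange (beyond web): d = -65 mm → contributes +5 195 167 mm⁴
Total I = 14 327 833 mm⁴.
For the y-axis: x̄ = 68 mm.
Repeating about the centroidal y-axis gives I_y = 4 222 153 mm⁴.
Polar second moment: J = I_x + I_y = 18 549 987 mm⁴.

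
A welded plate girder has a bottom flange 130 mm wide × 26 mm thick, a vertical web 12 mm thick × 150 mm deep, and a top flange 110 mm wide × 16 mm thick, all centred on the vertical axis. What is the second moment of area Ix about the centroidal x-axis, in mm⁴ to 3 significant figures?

Ix ≈ 3.86 × 10⁷ mm⁴

Treat the section as a set of non-overlapping primitives; coordinates are from the bounding-box lower-left.
Bottom plate: 130 × 26, A = 3 380 mm², y = 13 mm, Ī = 190 407 mm⁴.
Web plate: 12 × 150, A = 1 800 mm², y = 101 mm, Ī = 3 375 000 mm⁴.
Top plate: 110 × 16, A = 1 760 mm², y = 184 mm, Ī = 37 547 mm⁴.
Centroid: ȳ = ΣA·y / ΣA = 79.19 mm.
Transfer each piece to the centroidal x-axis using Ī + A·d² with d = y − 79.19:
  bottom plate: d = -66.19 mm → contributes +14 998 669 mm⁴
  web plate: d = 21.81 mm → contributes +4 231 201 mm⁴
  top plate: d = 104.81 mm → contributes +19 371 312 mm⁴
Total I = 38 601 182 mm⁴.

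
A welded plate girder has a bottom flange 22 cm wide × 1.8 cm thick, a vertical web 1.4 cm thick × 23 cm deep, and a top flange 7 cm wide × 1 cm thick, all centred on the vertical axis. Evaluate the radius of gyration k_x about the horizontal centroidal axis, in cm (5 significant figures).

Break the section into simple shapes (no overlaps), measuring from the bottom-left corner of the bounding box.
Bottom plate: 22 × 1.8, A = 39.6 cm², y = 0.9 cm, Ī = 10.692 cm⁴.
Web plate: 1.4 × 23, A = 32.2 cm², y = 13.3 cm, Ī = 1419.483 cm⁴.
Top plate: 7 × 1, A = 7 cm², y = 25.3 cm, Ī = 0.5833333 cm⁴.
Centroid: ȳ = ΣA·y / ΣA = 8.134518 cm.
Transfer each piece to the horizontal centroidal axis using Ī + A·d² with d = y − 8.134518:
  bottom plate: d = -7.234518 cm → contributes +2083.287 cm⁴
  web plate: d = 5.165482 cm → contributes +2278.65 cm⁴
  top plate: d = 17.16548 cm → contributes +2063.16 cm⁴
Total I = 6425.097 cm⁴.
Radius of gyration: k = √(I/A) = √(6425.097 / 78.8) = 9.029771 cm.

k_x ≈ 9.0298 cm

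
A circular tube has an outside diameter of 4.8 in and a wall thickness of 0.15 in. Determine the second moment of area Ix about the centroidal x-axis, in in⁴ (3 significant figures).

Break the section into simple shapes (no overlaps), measuring from the bottom-left corner of the bounding box.
Outer circle: ⌀4.8, A = 18.096 in², y = 2.4 in, Ī = 26.058 in⁴.
Bore (subtracted): ⌀4.5, A = 15.904 in², y = 2.4 in, Ī = 20.129 in⁴.
By symmetry the centroid is at mid-height, ȳ = 2.4 in.
All pieces are centred on the centroidal x-axis, so I = ΣĪ (holes subtracted) = 5.9287 in⁴.

Ix ≈ 5.93 in⁴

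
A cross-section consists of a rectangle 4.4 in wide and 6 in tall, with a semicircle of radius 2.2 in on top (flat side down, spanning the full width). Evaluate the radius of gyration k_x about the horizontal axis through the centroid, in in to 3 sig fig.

k_x ≈ 2.26 in

Treat the section as a set of non-overlapping primitives; coordinates are from the bounding-box lower-left.
Rectangular body: 4.4 × 6, A = 26.4 in², y = 3 in, Ī = 79.2 in⁴.
Semicircular cap: semicircle r = 2.2, A = 7.6027 in², y = 6.9337 in, Ī = 2.5711 in⁴.
Centroid: ȳ = ΣA·y / ΣA = 3.8795 in.
Transfer each piece to the horizontal axis through the centroid using Ī + A·d² with d = y − 3.8795:
  rectangular body: d = -0.87954 in → contributes +99.623 in⁴
  semicircular cap: d = 3.0542 in → contributes +73.488 in⁴
Total I = 173.11 in⁴.
Radius of gyration: k = √(I/A) = √(173.11 / 34.003) = 2.2563 in.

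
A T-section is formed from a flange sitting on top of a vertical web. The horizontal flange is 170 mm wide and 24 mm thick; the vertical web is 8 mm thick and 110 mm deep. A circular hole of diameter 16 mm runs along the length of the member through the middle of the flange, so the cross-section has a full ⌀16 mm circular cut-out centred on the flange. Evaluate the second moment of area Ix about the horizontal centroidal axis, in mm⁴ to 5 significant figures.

Ix ≈ 4.2998 × 10⁶ mm⁴

Break the section into simple shapes (no overlaps), measuring from the bottom-left corner of the bounding box.
Flange: 170 × 24, A = 4 080 mm², y = 122 mm, Ī = 195 840 mm⁴.
Web: 8 × 110, A = 880 mm², y = 55 mm, Ī = 887333.3 mm⁴.
Hole (subtracted): ⌀16, A = 201.0619 mm², y = 122 mm, Ī = 3216.991 mm⁴.
Centroid: ȳ = ΣA·y / ΣA = 109.6107 mm.
Transfer each piece to the horizontal centroidal axis using Ī + A·d² with d = y − 109.6107:
  flange: d = 12.38932 mm → contributes +822100.5 mm⁴
  web: d = -54.61068 mm → contributes +3 511 781 mm⁴
  hole: d = 12.38932 mm → contributes −34079.04 mm⁴
Total I = 4 299 802 mm⁴.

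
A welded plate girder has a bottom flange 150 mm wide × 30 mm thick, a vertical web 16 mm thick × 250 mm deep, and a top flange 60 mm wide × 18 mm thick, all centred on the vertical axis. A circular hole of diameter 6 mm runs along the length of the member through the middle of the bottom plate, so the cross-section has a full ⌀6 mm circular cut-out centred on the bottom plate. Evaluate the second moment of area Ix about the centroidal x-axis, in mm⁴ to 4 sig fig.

Split into non-overlapping primitives; take the origin at the lower-left of the bounding box.
Bottom plate: 150 × 30, A = 4 500 mm², y = 15 mm, Ī = 337 500 mm⁴.
Web plate: 16 × 250, A = 4 000 mm², y = 155 mm, Ī = 20 833 333 mm⁴.
Top plate: 60 × 18, A = 1 080 mm², y = 289 mm, Ī = 29 160 mm⁴.
Hole (subtracted): ⌀6, A = 28.2743 mm², y = 15 mm, Ī = 63.6173 mm⁴.
Centroid: ȳ = ΣA·y / ΣA = 104.609 mm.
Transfer each piece to the centroidal x-axis using Ī + A·d² with d = y − 104.609:
  bottom plate: d = -89.6089 mm → contributes +36 471 429 mm⁴
  web plate: d = 50.3911 mm → contributes +30 990 370 mm⁴
  top plate: d = 184.391 mm → contributes +36 749 229 mm⁴
  hole: d = -89.6089 mm → contributes −227 100 mm⁴
Total I = 103 983 927 mm⁴.

Ix ≈ 1.040 × 10⁸ mm⁴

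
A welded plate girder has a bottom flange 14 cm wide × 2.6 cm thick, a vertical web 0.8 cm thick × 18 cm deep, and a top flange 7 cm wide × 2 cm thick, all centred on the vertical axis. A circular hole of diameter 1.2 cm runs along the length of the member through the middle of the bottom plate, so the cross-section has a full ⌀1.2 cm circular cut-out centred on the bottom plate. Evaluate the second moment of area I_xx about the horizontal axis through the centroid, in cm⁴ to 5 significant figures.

Break the section into simple shapes (no overlaps), measuring from the bottom-left corner of the bounding box.
Bottom plate: 14 × 2.6, A = 36.4 cm², y = 1.3 cm, Ī = 20.50533 cm⁴.
Web plate: 0.8 × 18, A = 14.4 cm², y = 11.6 cm, Ī = 388.8 cm⁴.
Top plate: 7 × 2, A = 14 cm², y = 21.6 cm, Ī = 4.666667 cm⁴.
Hole (subtracted): ⌀1.2, A = 1.130973 cm², y = 1.3 cm, Ī = 0.1017876 cm⁴.
Centroid: ȳ = ΣA·y / ΣA = 8.093256 cm.
Transfer each piece to the horizontal axis through the centroid using Ī + A·d² with d = y − 8.093256:
  bottom plate: d = -6.793256 cm → contributes +1700.304 cm⁴
  web plate: d = 3.506744 cm → contributes +565.8804 cm⁴
  top plate: d = 13.50674 cm → contributes +2558.717 cm⁴
  hole: d = -6.793256 cm → contributes −52.29432 cm⁴
Total I = 4772.607 cm⁴.

I_xx ≈ 4772.6 cm⁴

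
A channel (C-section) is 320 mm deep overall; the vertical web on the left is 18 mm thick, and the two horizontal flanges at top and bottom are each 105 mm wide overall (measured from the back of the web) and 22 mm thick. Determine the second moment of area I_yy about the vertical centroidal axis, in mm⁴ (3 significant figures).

Break the section into simple shapes (no overlaps), measuring from the bottom-left corner of the bounding box.
Web: 18 × 320, A = 5 760 mm², x = 9 mm, Ī = 155 520 mm⁴.
Top flange (beyond web): 87 × 22, A = 1 914 mm², x = 61.5 mm, Ī = 1 207 256 mm⁴.
Bottom flange (beyond web): 87 × 22, A = 1 914 mm², x = 61.5 mm, Ī = 1 207 256 mm⁴.
Centroid: x̄ = ΣA·x / ΣA = 29.961 mm.
Transfer each piece to the vertical centroidal axis using Ī + A·d² with d = x − 29.961:
  web: d = -20.961 mm → contributes +2 686 151 mm⁴
  top flange (beyond web): d = 31.539 mm → contributes +3 111 179 mm⁴
  bottom flange (beyond web): d = 31.539 mm → contributes +3 111 179 mm⁴
Total I = 8 908 509 mm⁴.

I_yy ≈ 8.91 × 10⁶ mm⁴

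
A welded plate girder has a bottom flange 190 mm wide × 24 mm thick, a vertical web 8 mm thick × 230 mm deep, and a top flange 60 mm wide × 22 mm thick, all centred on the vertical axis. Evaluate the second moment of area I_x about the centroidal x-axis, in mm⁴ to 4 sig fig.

I_x ≈ 8.081 × 10⁷ mm⁴

Break the section into simple shapes (no overlaps), measuring from the bottom-left corner of the bounding box.
Bottom plate: 190 × 24, A = 4 560 mm², y = 12 mm, Ī = 218 880 mm⁴.
Web plate: 8 × 230, A = 1 840 mm², y = 139 mm, Ī = 8 111 333 mm⁴.
Top plate: 60 × 22, A = 1 320 mm², y = 265 mm, Ī = 53 240 mm⁴.
Centroid: ȳ = ΣA·y / ΣA = 85.5285 mm.
Transfer each piece to the centroidal x-axis using Ī + A·d² with d = y − 85.5285:
  bottom plate: d = -73.5285 mm → contributes +24 872 246 mm⁴
  web plate: d = 53.4715 mm → contributes +13 372 264 mm⁴
  top plate: d = 179.472 mm → contributes +42 570 467 mm⁴
Total I = 80 814 977 mm⁴.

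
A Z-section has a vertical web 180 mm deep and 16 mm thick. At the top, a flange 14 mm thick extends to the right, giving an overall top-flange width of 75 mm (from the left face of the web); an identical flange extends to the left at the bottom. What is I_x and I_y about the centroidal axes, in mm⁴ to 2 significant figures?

Break the section into simple shapes (no overlaps), measuring from the bottom-left corner of the bounding box.
Web: 16 × 180, A = 2 880 mm², y = 90 mm, Ī = 7 776 000 mm⁴.
Top flange (beyond web): 59 × 14, A = 826 mm², y = 173 mm, Ī = 13 491 mm⁴.
Bottom flange (beyond web): 59 × 14, A = 826 mm², y = 7 mm, Ī = 13 491 mm⁴.
Centroid: ȳ = ΣA·y / ΣA = 90 mm.
Transfer each piece to the centroidal x-axis using Ī + A·d² with d = y − 90:
  web: d = 0 mm → contributes +7 776 000 mm⁴
  top flange (beyond web): d = 83 mm → contributes +5 703 805 mm⁴
  bottom flange (beyond web): d = -83 mm → contributes +5 703 805 mm⁴
Total I = 19 183 611 mm⁴.
For the y-axis: x̄ = 67 mm.
Repeating about the centroidal y-axis gives I_y = 2 863 783 mm⁴.

I_x ≈ 1.9 × 10⁷ mm⁴, I_y ≈ 2.9 × 10⁶ mm⁴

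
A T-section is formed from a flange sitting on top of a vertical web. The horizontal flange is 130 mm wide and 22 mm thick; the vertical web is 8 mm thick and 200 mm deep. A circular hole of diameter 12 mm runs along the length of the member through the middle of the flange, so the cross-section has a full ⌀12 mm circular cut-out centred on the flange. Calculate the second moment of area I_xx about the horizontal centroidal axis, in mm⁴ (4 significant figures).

I_xx ≈ 1.791 × 10⁷ mm⁴

Decompose the section into non-overlapping parts with the origin at the bottom-left of its bounding rectangle.
Flange: 130 × 22, A = 2 860 mm², y = 211 mm, Ī = 115 353 mm⁴.
Web: 8 × 200, A = 1 600 mm², y = 100 mm, Ī = 5 333 333 mm⁴.
Hole (subtracted): ⌀12, A = 113.097 mm², y = 211 mm, Ī = 1017.88 mm⁴.
Centroid: ȳ = ΣA·y / ΣA = 170.143 mm.
Transfer each piece to the horizontal centroidal axis using Ī + A·d² with d = y − 170.143:
  flange: d = 40.8567 mm → contributes +4 889 460 mm⁴
  web: d = -70.1433 mm → contributes +13 205 470 mm⁴
  hole: d = 40.8567 mm → contributes −189 808 mm⁴
Total I = 17 905 123 mm⁴.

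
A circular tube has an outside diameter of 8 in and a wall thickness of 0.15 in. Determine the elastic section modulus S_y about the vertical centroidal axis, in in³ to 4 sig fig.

Treat the section as a set of non-overlapping primitives; coordinates are from the bounding-box lower-left.
Outer circle: ⌀8, A = 50.2655 in², x = 4 in, Ī = 201.062 in⁴.
Bore (subtracted): ⌀7.7, A = 46.5663 in², x = 4 in, Ī = 172.557 in⁴.
By symmetry the centroid is at mid-width, x̄ = 4 in.
All pieces are centred on the vertical centroidal axis, so I = ΣĪ (holes subtracted) = 28.5048 in⁴.
Extreme fibre distance c = 4 in; S = I/c = 7.12621 in³.

S_y ≈ 7.126 in³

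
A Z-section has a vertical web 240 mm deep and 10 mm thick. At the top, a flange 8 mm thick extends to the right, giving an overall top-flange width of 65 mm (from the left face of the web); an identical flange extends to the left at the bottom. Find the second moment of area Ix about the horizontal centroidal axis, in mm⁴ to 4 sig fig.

Ix ≈ 2.337 × 10⁷ mm⁴

Break the section into simple shapes (no overlaps), measuring from the bottom-left corner of the bounding box.
Web: 10 × 240, A = 2 400 mm², y = 120 mm, Ī = 11 520 000 mm⁴.
Top flange (beyond web): 55 × 8, A = 440 mm², y = 236 mm, Ī = 2346.67 mm⁴.
Bottom flange (beyond web): 55 × 8, A = 440 mm², y = 4 mm, Ī = 2346.67 mm⁴.
Centroid: ȳ = ΣA·y / ΣA = 120 mm.
Transfer each piece to the horizontal centroidal axis using Ī + A·d² with d = y − 120:
  web: d = 0 mm → contributes +11 520 000 mm⁴
  top flange (beyond web): d = 116 mm → contributes +5 922 987 mm⁴
  bottom flange (beyond web): d = -116 mm → contributes +5 922 987 mm⁴
Total I = 23 365 973 mm⁴.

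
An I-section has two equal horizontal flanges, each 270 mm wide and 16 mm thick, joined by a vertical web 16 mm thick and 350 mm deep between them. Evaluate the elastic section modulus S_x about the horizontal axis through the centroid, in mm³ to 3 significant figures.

Split into non-overlapping primitives; take the origin at the lower-left of the bounding box.
Bottom flange: 270 × 16, A = 4 320 mm², y = 8 mm, Ī = 92 160 mm⁴.
Web: 16 × 350, A = 5 600 mm², y = 191 mm, Ī = 57 166 667 mm⁴.
Top flange: 270 × 16, A = 4 320 mm², y = 374 mm, Ī = 92 160 mm⁴.
By symmetry the centroid is at mid-height, ȳ = 191 mm.
Transfer each piece to the horizontal axis through the centroid using Ī + A·d² with d = y − 191:
  bottom flange: d = -183 mm → contributes +144 764 640 mm⁴
  web: d = 0 mm → contributes +57 166 667 mm⁴
  top flange: d = 183 mm → contributes +144 764 640 mm⁴
Total I = 346 695 947 mm⁴.
Extreme fibre distance c = 191 mm; S = I/c = 1 815 162 mm³.

S_x ≈ 1.82 × 10⁶ mm³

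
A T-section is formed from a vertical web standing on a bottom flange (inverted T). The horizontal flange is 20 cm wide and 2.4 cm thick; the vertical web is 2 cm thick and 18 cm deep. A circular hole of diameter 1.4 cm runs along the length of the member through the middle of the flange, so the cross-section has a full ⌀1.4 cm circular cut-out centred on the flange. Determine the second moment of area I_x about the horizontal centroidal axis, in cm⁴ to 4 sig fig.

Break the section into simple shapes (no overlaps), measuring from the bottom-left corner of the bounding box.
Flange: 20 × 2.4, A = 48 cm², y = 1.2 cm, Ī = 23.04 cm⁴.
Web: 2 × 18, A = 36 cm², y = 11.4 cm, Ī = 972 cm⁴.
Hole (subtracted): ⌀1.4, A = 1.53938 cm², y = 1.2 cm, Ī = 0.188574 cm⁴.
Centroid: ȳ = ΣA·y / ΣA = 5.65303 cm.
Transfer each piece to the horizontal centroidal axis using Ī + A·d² with d = y − 5.65303:
  flange: d = -4.45303 cm → contributes +974.857 cm⁴
  web: d = 5.74697 cm → contributes +2160.99 cm⁴
  hole: d = -4.45303 cm → contributes −30.7137 cm⁴
Total I = 3105.14 cm⁴.

I_x ≈ 3105 cm⁴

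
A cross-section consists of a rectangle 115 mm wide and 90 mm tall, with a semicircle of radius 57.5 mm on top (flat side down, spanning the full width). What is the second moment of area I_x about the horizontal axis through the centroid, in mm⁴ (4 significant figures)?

I_x ≈ 2.484 × 10⁷ mm⁴

Split into non-overlapping primitives; take the origin at the lower-left of the bounding box.
Rectangular body: 115 × 90, A = 10 350 mm², y = 45 mm, Ī = 6 986 250 mm⁴.
Semicircular cap: semicircle r = 57.5, A = 5193.45 mm², y = 114.404 mm, Ī = 1 199 785 mm⁴.
Centroid: ȳ = ΣA·y / ΣA = 68.1895 mm.
Transfer each piece to the horizontal axis through the centroid using Ī + A·d² with d = y − 68.1895:
  rectangular body: d = -23.1895 mm → contributes +12 551 989 mm⁴
  semicircular cap: d = 46.2143 mm → contributes +12 291 729 mm⁴
Total I = 24 843 718 mm⁴.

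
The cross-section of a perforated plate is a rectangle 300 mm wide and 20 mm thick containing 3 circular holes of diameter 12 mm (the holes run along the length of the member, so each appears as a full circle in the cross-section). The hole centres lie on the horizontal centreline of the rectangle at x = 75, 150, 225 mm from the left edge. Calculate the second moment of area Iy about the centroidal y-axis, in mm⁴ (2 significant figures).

Treat the section as a set of non-overlapping primitives; coordinates are from the bounding-box lower-left.
Plate: 300 × 20, A = 6 000 mm², x = 150 mm, Ī = 45 000 000 mm⁴.
Hole 1 (subtracted): ⌀12, A = 113.1 mm², x = 75 mm, Ī = 1 018 mm⁴.
Hole 2 (subtracted): ⌀12, A = 113.1 mm², x = 150 mm, Ī = 1 018 mm⁴.
Hole 3 (subtracted): ⌀12, A = 113.1 mm², x = 225 mm, Ī = 1 018 mm⁴.
By symmetry the centroid is at mid-width, x̄ = 150 mm.
Transfer each piece to the centroidal y-axis using Ī + A·d² with d = x − 150:
  plate: d = 0 mm → contributes +45 000 000 mm⁴
  hole 1: d = -75 mm → contributes −637 190 mm⁴
  hole 2: d = 0 mm → contributes −1 018 mm⁴
  hole 3: d = 75 mm → contributes −637 190 mm⁴
Total I = 43 724 601 mm⁴.

Iy ≈ 4.4 × 10⁷ mm⁴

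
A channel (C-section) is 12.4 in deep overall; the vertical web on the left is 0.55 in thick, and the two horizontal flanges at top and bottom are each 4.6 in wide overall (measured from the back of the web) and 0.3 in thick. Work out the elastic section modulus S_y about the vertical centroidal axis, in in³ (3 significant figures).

S_y ≈ 3.49 in³

Treat the section as a set of non-overlapping primitives; coordinates are from the bounding-box lower-left.
Web: 0.55 × 12.4, A = 6.82 in², x = 0.275 in, Ī = 0.17192 in⁴.
Top flange (beyond web): 4.05 × 0.3, A = 1.215 in², x = 2.575 in, Ī = 1.6608 in⁴.
Bottom flange (beyond web): 4.05 × 0.3, A = 1.215 in², x = 2.575 in, Ī = 1.6608 in⁴.
Centroid: x̄ = ΣA·x / ΣA = 0.87922 in.
Transfer each piece to the vertical centroidal axis using Ī + A·d² with d = x − 0.87922:
  web: d = -0.60422 in → contributes +2.6617 in⁴
  top flange (beyond web): d = 1.6958 in → contributes +5.1547 in⁴
  bottom flange (beyond web): d = 1.6958 in → contributes +5.1547 in⁴
Total I = 12.971 in⁴.
Extreme fibre distance c = 3.7208 in; S = I/c = 3.4861 in³.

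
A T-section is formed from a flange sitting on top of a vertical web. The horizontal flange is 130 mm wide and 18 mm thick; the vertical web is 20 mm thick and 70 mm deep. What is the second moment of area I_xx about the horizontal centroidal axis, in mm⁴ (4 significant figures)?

I_xx ≈ 2.331 × 10⁶ mm⁴

Split into non-overlapping primitives; take the origin at the lower-left of the bounding box.
Flange: 130 × 18, A = 2 340 mm², y = 79 mm, Ī = 63 180 mm⁴.
Web: 20 × 70, A = 1 400 mm², y = 35 mm, Ī = 571 667 mm⁴.
Centroid: ȳ = ΣA·y / ΣA = 62.5294 mm.
Transfer each piece to the horizontal centroidal axis using Ī + A·d² with d = y − 62.5294:
  flange: d = 16.4706 mm → contributes +697 976 mm⁴
  web: d = -27.5294 mm → contributes +1 632 683 mm⁴
Total I = 2 330 658 mm⁴.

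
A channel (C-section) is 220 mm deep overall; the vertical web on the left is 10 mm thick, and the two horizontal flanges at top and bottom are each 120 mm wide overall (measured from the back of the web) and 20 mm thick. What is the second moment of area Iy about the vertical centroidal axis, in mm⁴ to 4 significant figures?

Break the section into simple shapes (no overlaps), measuring from the bottom-left corner of the bounding box.
Web: 10 × 220, A = 2 200 mm², x = 5 mm, Ī = 18333.3 mm⁴.
Top flange (beyond web): 110 × 20, A = 2 200 mm², x = 65 mm, Ī = 2 218 333 mm⁴.
Bottom flange (beyond web): 110 × 20, A = 2 200 mm², x = 65 mm, Ī = 2 218 333 mm⁴.
Centroid: x̄ = ΣA·x / ΣA = 45 mm.
Transfer each piece to the vertical centroidal axis using Ī + A·d² with d = x − 45:
  web: d = -40 mm → contributes +3 538 333 mm⁴
  top flange (beyond web): d = 20 mm → contributes +3 098 333 mm⁴
  bottom flange (beyond web): d = 20 mm → contributes +3 098 333 mm⁴
Total I = 9 735 000 mm⁴.

Iy ≈ 9.735 × 10⁶ mm⁴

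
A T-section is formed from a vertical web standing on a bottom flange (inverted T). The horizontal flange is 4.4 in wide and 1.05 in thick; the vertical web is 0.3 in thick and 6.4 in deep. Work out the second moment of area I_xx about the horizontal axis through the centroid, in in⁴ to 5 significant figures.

I_xx ≈ 25.798 in⁴

Split into non-overlapping primitives; take the origin at the lower-left of the bounding box.
Flange: 4.4 × 1.05, A = 4.62 in², y = 0.525 in, Ī = 0.4244625 in⁴.
Web: 0.3 × 6.4, A = 1.92 in², y = 4.25 in, Ī = 6.5536 in⁴.
Centroid: ȳ = ΣA·y / ΣA = 1.618578 in.
Transfer each piece to the horizontal axis through the centroid using Ī + A·d² with d = y − 1.618578:
  flange: d = -1.093578 in → contributes +5.94958 in⁴
  web: d = 2.631422 in → contributes +19.84841 in⁴
Total I = 25.79799 in⁴.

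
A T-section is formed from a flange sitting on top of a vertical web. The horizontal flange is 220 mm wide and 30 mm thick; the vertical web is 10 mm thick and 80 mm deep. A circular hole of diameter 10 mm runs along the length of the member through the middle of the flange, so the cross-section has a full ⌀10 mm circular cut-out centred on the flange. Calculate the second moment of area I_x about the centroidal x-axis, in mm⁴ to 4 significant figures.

Decompose the section into non-overlapping parts with the origin at the bottom-left of its bounding rectangle.
Flange: 220 × 30, A = 6 600 mm², y = 95 mm, Ī = 495 000 mm⁴.
Web: 10 × 80, A = 800 mm², y = 40 mm, Ī = 426 667 mm⁴.
Hole (subtracted): ⌀10, A = 78.5398 mm², y = 95 mm, Ī = 490.874 mm⁴.
Centroid: ȳ = ΣA·y / ΣA = 88.9903 mm.
Transfer each piece to the centroidal x-axis using Ī + A·d² with d = y − 88.9903:
  flange: d = 6.00973 mm → contributes +733 371 mm⁴
  web: d = -48.9903 mm → contributes +2 346 704 mm⁴
  hole: d = 6.00973 mm → contributes −3327.49 mm⁴
Total I = 3 076 748 mm⁴.

I_x ≈ 3.077 × 10⁶ mm⁴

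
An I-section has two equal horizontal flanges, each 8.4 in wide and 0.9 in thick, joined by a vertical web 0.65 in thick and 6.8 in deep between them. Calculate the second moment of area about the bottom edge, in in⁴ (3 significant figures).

I_base ≈ 603 in⁴

Decompose the section into non-overlapping parts with the origin at the bottom-left of its bounding rectangle.
Bottom flange: 8.4 × 0.9, A = 7.56 in², y = 0.45 in, Ī = 0.5103 in⁴.
Web: 0.65 × 6.8, A = 4.42 in², y = 4.3 in, Ī = 17.032 in⁴.
Top flange: 8.4 × 0.9, A = 7.56 in², y = 8.15 in, Ī = 0.5103 in⁴.
Transfer each piece to a horizontal axis along the bottom face using Ī + A·d² with d = y − 0:
  bottom flange: d = 0.45 in → contributes +2.0412 in⁴
  web: d = 4.3 in → contributes +98.758 in⁴
  top flange: d = 8.15 in → contributes +502.66 in⁴
Total I = 603.46 in⁴.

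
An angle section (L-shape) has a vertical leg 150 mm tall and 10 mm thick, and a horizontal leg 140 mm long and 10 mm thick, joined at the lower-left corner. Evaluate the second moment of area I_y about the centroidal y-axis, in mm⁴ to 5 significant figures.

I_y ≈ 5.2558 × 10⁶ mm⁴

Decompose the section into non-overlapping parts with the origin at the bottom-left of its bounding rectangle.
Vertical leg: 10 × 150, A = 1 500 mm², x = 5 mm, Ī = 12 500 mm⁴.
Horizontal leg (remainder): 130 × 10, A = 1 300 mm², x = 75 mm, Ī = 1 830 833 mm⁴.
Centroid: x̄ = ΣA·x / ΣA = 37.5 mm.
Transfer each piece to the centroidal y-axis using Ī + A·d² with d = x − 37.5:
  vertical leg: d = -32.5 mm → contributes +1 596 875 mm⁴
  horizontal leg (remainder): d = 37.5 mm → contributes +3 658 958 mm⁴
Total I = 5 255 833 mm⁴.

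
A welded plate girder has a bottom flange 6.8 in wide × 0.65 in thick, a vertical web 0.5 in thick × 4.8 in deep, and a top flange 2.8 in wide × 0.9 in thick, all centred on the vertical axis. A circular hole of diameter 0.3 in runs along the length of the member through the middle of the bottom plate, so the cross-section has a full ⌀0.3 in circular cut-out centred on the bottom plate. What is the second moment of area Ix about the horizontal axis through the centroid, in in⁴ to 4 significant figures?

Ix ≈ 55.35 in⁴

Split into non-overlapping primitives; take the origin at the lower-left of the bounding box.
Bottom plate: 6.8 × 0.65, A = 4.42 in², y = 0.325 in, Ī = 0.155621 in⁴.
Web plate: 0.5 × 4.8, A = 2.4 in², y = 3.05 in, Ī = 4.608 in⁴.
Top plate: 2.8 × 0.9, A = 2.52 in², y = 5.9 in, Ī = 0.1701 in⁴.
Hole (subtracted): ⌀0.3, A = 0.0706858 in², y = 0.325 in, Ī = 0.000397608 in⁴.
Centroid: ȳ = ΣA·y / ΣA = 2.5462 in.
Transfer each piece to the horizontal axis through the centroid using Ī + A·d² with d = y − 2.5462:
  bottom plate: d = -2.2212 in → contributes +21.9627 in⁴
  web plate: d = 0.5038 in → contributes +5.21715 in⁴
  top plate: d = 3.3538 in → contributes +28.515 in⁴
  hole: d = -2.2212 in → contributes −0.349142 in⁴
Total I = 55.3457 in⁴.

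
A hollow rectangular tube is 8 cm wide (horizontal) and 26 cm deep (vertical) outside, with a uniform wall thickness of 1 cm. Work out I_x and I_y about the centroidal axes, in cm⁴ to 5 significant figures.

Treat the section as a set of non-overlapping primitives; coordinates are from the bounding-box lower-left.
Outer rectangle: 8 × 26, A = 208 cm², y = 13 cm, Ī = 11717.33 cm⁴.
Inner void (subtracted): 6 × 24, A = 144 cm², y = 13 cm, Ī = 6 912 cm⁴.
By symmetry the centroid is at mid-height, ȳ = 13 cm.
All pieces are centred on the centroidal x-axis, so I = ΣĪ (holes subtracted) = 4805.333 cm⁴.
Repeating about the centroidal y-axis gives I_y = 677.3333 cm⁴.

I_x ≈ 4805.3 cm⁴, I_y ≈ 677.33 cm⁴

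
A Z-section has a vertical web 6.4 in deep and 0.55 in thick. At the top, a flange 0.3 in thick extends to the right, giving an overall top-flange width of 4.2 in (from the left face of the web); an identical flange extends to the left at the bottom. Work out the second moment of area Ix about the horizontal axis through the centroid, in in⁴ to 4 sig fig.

Decompose the section into non-overlapping parts with the origin at the bottom-left of its bounding rectangle.
Web: 0.55 × 6.4, A = 3.52 in², y = 3.2 in, Ī = 12.0149 in⁴.
Top flange (beyond web): 3.65 × 0.3, A = 1.095 in², y = 6.25 in, Ī = 0.0082125 in⁴.
Bottom flange (beyond web): 3.65 × 0.3, A = 1.095 in², y = 0.15 in, Ī = 0.0082125 in⁴.
Centroid: ȳ = ΣA·y / ΣA = 3.2 in.
Transfer each piece to the horizontal axis through the centroid using Ī + A·d² with d = y − 3.2:
  web: d = 0 in → contributes +12.0149 in⁴
  top flange (beyond web): d = 3.05 in → contributes +10.1945 in⁴
  bottom flange (beyond web): d = -3.05 in → contributes +10.1945 in⁴
Total I = 32.4038 in⁴.

Ix ≈ 32.40 in⁴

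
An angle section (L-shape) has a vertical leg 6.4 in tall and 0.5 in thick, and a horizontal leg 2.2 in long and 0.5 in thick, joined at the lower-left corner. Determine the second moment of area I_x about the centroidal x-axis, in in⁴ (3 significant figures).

Break the section into simple shapes (no overlaps), measuring from the bottom-left corner of the bounding box.
Vertical leg: 0.5 × 6.4, A = 3.2 in², y = 3.2 in, Ī = 10.923 in⁴.
Horizontal leg (remainder): 1.7 × 0.5, A = 0.85 in², y = 0.25 in, Ī = 0.017708 in⁴.
Centroid: ȳ = ΣA·y / ΣA = 2.5809 in.
Transfer each piece to the centroidal x-axis using Ī + A·d² with d = y − 2.5809:
  vertical leg: d = 0.61914 in → contributes +12.149 in⁴
  horizontal leg (remainder): d = -2.3309 in → contributes +4.6357 in⁴
Total I = 16.785 in⁴.

I_x ≈ 16.8 in⁴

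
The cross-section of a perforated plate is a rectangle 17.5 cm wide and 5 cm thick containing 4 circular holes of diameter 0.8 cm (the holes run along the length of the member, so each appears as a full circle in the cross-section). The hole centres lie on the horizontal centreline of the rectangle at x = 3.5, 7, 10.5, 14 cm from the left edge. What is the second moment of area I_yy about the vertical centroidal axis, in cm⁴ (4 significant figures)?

Treat the section as a set of non-overlapping primitives; coordinates are from the bounding-box lower-left.
Plate: 17.5 × 5, A = 87.5 cm², x = 8.75 cm, Ī = 2233.07 cm⁴.
Hole 1 (subtracted): ⌀0.8, A = 0.502655 cm², x = 3.5 cm, Ī = 0.0201062 cm⁴.
Hole 2 (subtracted): ⌀0.8, A = 0.502655 cm², x = 7 cm, Ī = 0.0201062 cm⁴.
Hole 3 (subtracted): ⌀0.8, A = 0.502655 cm², x = 10.5 cm, Ī = 0.0201062 cm⁴.
Hole 4 (subtracted): ⌀0.8, A = 0.502655 cm², x = 14 cm, Ī = 0.0201062 cm⁴.
By symmetry the centroid is at mid-width, x̄ = 8.75 cm.
Transfer each piece to the vertical centroidal axis using Ī + A·d² with d = x − 8.75:
  plate: d = 0 cm → contributes +2233.07 cm⁴
  hole 1: d = -5.25 cm → contributes −13.8745 cm⁴
  hole 2: d = -1.75 cm → contributes −1.55949 cm⁴
  hole 3: d = 1.75 cm → contributes −1.55949 cm⁴
  hole 4: d = 5.25 cm → contributes −13.8745 cm⁴
Total I = 2202.2 cm⁴.

I_yy ≈ 2202 cm⁴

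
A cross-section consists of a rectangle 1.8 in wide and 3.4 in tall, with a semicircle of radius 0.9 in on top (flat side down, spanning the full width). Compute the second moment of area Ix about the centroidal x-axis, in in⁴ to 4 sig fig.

Split into non-overlapping primitives; take the origin at the lower-left of the bounding box.
Rectangular body: 1.8 × 3.4, A = 6.12 in², y = 1.7 in, Ī = 5.8956 in⁴.
Semicircular cap: semicircle r = 0.9, A = 1.27235 in², y = 3.78197 in, Ī = 0.0720115 in⁴.
Centroid: ȳ = ΣA·y / ΣA = 2.05834 in.
Transfer each piece to the centroidal x-axis using Ī + A·d² with d = y − 2.05834:
  rectangular body: d = -0.358342 in → contributes +6.68146 in⁴
  semicircular cap: d = 1.72363 in → contributes +3.85202 in⁴
Total I = 10.5335 in⁴.

Ix ≈ 10.53 in⁴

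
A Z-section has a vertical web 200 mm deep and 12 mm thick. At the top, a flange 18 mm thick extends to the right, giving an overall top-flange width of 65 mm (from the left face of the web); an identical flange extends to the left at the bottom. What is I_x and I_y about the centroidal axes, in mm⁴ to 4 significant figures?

I_x ≈ 2.385 × 10⁷ mm⁴, I_y ≈ 2.491 × 10⁶ mm⁴

Treat the section as a set of non-overlapping primitives; coordinates are from the bounding-box lower-left.
Web: 12 × 200, A = 2 400 mm², y = 100 mm, Ī = 8 000 000 mm⁴.
Top flange (beyond web): 53 × 18, A = 954 mm², y = 191 mm, Ī = 25 758 mm⁴.
Bottom flange (beyond web): 53 × 18, A = 954 mm², y = 9 mm, Ī = 25 758 mm⁴.
Centroid: ȳ = ΣA·y / ΣA = 100 mm.
Transfer each piece to the centroidal x-axis using Ī + A·d² with d = y − 100:
  web: d = 0 mm → contributes +8 000 000 mm⁴
  top flange (beyond web): d = 91 mm → contributes +7 925 832 mm⁴
  bottom flange (beyond web): d = -91 mm → contributes +7 925 832 mm⁴
Total I = 23 851 664 mm⁴.
For the y-axis: x̄ = 59 mm.
Repeating about the centroidal y-axis gives I_y = 2 490 756 mm⁴.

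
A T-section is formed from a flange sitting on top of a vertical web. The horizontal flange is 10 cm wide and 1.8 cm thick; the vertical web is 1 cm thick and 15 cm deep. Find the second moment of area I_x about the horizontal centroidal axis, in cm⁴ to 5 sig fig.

I_x ≈ 863.42 cm⁴

Decompose the section into non-overlapping parts with the origin at the bottom-left of its bounding rectangle.
Flange: 10 × 1.8, A = 18 cm², y = 15.9 cm, Ī = 4.86 cm⁴.
Web: 1 × 15, A = 15 cm², y = 7.5 cm, Ī = 281.25 cm⁴.
Centroid: ȳ = ΣA·y / ΣA = 12.08182 cm.
Transfer each piece to the horizontal centroidal axis using Ī + A·d² with d = y − 12.08182:
  flange: d = 3.818182 cm → contributes +267.2732 cm⁴
  web: d = -4.581818 cm → contributes +596.1459 cm⁴
Total I = 863.4191 cm⁴.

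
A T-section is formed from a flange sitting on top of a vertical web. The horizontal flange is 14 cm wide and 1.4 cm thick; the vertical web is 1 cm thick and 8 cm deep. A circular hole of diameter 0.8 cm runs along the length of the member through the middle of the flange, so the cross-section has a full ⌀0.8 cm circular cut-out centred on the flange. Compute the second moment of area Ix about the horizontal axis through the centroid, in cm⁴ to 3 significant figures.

Split into non-overlapping primitives; take the origin at the lower-left of the bounding box.
Flange: 14 × 1.4, A = 19.6 cm², y = 8.7 cm, Ī = 3.2013 cm⁴.
Web: 1 × 8, A = 8 cm², y = 4 cm, Ī = 42.667 cm⁴.
Hole (subtracted): ⌀0.8, A = 0.50265 cm², y = 8.7 cm, Ī = 0.020106 cm⁴.
Centroid: ȳ = ΣA·y / ΣA = 7.3124 cm.
Transfer each piece to the horizontal axis through the centroid using Ī + A·d² with d = y − 7.3124:
  flange: d = 1.3876 cm → contributes +40.939 cm⁴
  web: d = -3.3124 cm → contributes +130.44 cm⁴
  hole: d = 1.3876 cm → contributes −0.98792 cm⁴
Total I = 170.39 cm⁴.

Ix ≈ 170 cm⁴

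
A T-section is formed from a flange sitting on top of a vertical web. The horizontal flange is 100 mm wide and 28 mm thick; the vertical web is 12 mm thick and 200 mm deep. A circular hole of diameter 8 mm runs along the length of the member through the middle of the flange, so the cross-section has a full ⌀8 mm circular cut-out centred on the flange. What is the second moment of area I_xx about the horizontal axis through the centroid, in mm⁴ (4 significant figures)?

Break the section into simple shapes (no overlaps), measuring from the bottom-left corner of the bounding box.
Flange: 100 × 28, A = 2 800 mm², y = 214 mm, Ī = 182 933 mm⁴.
Web: 12 × 200, A = 2 400 mm², y = 100 mm, Ī = 8 000 000 mm⁴.
Hole (subtracted): ⌀8, A = 50.2655 mm², y = 214 mm, Ī = 201.062 mm⁴.
Centroid: ȳ = ΣA·y / ΣA = 160.871 mm.
Transfer each piece to the horizontal axis through the centroid using Ī + A·d² with d = y − 160.871:
  flange: d = 53.129 mm → contributes +8 086 453 mm⁴
  web: d = -60.871 mm → contributes +16 892 683 mm⁴
  hole: d = 53.129 mm → contributes −142 085 mm⁴
Total I = 24 837 051 mm⁴.

I_xx ≈ 2.484 × 10⁷ mm⁴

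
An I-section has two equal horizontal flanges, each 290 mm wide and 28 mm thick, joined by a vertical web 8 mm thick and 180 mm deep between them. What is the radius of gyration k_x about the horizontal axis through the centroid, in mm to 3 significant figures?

Decompose the section into non-overlapping parts with the origin at the bottom-left of its bounding rectangle.
Bottom flange: 290 × 28, A = 8 120 mm², y = 14 mm, Ī = 530 507 mm⁴.
Web: 8 × 180, A = 1 440 mm², y = 118 mm, Ī = 3 888 000 mm⁴.
Top flange: 290 × 28, A = 8 120 mm², y = 222 mm, Ī = 530 507 mm⁴.
By symmetry the centroid is at mid-height, ȳ = 118 mm.
Transfer each piece to the horizontal axis through the centroid using Ī + A·d² with d = y − 118:
  bottom flange: d = -104 mm → contributes +88 356 427 mm⁴
  web: d = 0 mm → contributes +3 888 000 mm⁴
  top flange: d = 104 mm → contributes +88 356 427 mm⁴
Total I = 180 600 853 mm⁴.
Radius of gyration: k = √(I/A) = √(180 600 853 / 17 680) = 101.07 mm.

k_x ≈ 101 mm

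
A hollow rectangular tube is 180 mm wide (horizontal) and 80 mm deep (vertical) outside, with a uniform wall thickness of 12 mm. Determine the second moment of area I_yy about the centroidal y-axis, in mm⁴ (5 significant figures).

Split into non-overlapping primitives; take the origin at the lower-left of the bounding box.
Outer rectangle: 180 × 80, A = 14 400 mm², x = 90 mm, Ī = 38 880 000 mm⁴.
Inner void (subtracted): 156 × 56, A = 8 736 mm², x = 90 mm, Ī = 17 716 608 mm⁴.
By symmetry the centroid is at mid-width, x̄ = 90 mm.
All pieces are centred on the centroidal y-axis, so I = ΣĪ (holes subtracted) = 21 163 392 mm⁴.

I_yy ≈ 2.1163 × 10⁷ mm⁴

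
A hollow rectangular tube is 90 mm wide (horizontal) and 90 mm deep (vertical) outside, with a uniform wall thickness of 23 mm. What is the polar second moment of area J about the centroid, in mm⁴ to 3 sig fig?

Treat the section as a set of non-overlapping primitives; coordinates are from the bounding-box lower-left.
Outer rectangle: 90 × 90, A = 8 100 mm², y = 45 mm, Ī = 5 467 500 mm⁴.
Inner void (subtracted): 44 × 44, A = 1 936 mm², y = 45 mm, Ī = 312 341 mm⁴.
By symmetry the centroid is at mid-height, ȳ = 45 mm.
All pieces are centred on the centroidal x-axis, so I = ΣĪ (holes subtracted) = 5 155 159 mm⁴.
Repeating about the centroidal y-axis gives I_y = 5 155 159 mm⁴.
Polar second moment: J = I_x + I_y = 10 310 317 mm⁴.

J ≈ 1.03 × 10⁷ mm⁴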